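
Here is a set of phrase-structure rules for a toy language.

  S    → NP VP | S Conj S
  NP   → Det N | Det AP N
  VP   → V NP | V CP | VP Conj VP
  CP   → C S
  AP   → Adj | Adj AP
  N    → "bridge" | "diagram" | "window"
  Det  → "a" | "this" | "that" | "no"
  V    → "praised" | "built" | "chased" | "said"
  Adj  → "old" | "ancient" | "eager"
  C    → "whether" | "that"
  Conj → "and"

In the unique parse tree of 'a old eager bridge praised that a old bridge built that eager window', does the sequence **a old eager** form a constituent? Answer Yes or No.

No

[S [NP [Det a] [AP [Adj old] [AP [Adj eager]]] [N bridge]] [VP [V praised] [CP [C that] [S [NP [Det a] [AP [Adj old]] [N bridge]] [VP [V built] [NP [Det that] [AP [Adj eager]] [N window]]]]]]]
The smallest constituent containing 'a old eager' is the NP spanning 'a old eager bridge'; no single node in the tree dominates exactly the given words.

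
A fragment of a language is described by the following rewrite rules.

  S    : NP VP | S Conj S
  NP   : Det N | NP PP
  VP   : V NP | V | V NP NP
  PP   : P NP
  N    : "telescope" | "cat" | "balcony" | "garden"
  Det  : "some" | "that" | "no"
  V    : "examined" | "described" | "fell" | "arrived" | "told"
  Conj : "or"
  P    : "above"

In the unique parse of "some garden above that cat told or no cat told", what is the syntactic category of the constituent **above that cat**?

S
  S
    NP
      NP
        Det: some
        N: garden
      PP
        P: above
        NP
          Det: that
          N: cat
    VP
      V: told
  Conj: or
  S
    NP
      Det: no
      N: cat
    VP
      V: told
The span 'above that cat' is the PP node built by PP → P NP.

PP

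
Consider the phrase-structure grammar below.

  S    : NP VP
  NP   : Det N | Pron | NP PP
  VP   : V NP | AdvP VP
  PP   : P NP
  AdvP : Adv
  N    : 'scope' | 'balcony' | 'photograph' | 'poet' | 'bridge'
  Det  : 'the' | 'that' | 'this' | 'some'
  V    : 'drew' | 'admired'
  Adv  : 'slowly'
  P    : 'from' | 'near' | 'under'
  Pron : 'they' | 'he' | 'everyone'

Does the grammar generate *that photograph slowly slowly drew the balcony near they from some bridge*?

Grammatical

S
  NP
    Det: that
    N: photograph
  VP
    AdvP
      Adv: slowly
    VP
      AdvP
        Adv: slowly
      VP
        V: drew
        NP
          NP
            Det: the
            N: balcony
          PP
            P: near
            NP
              NP
                Pron: they
              PP
                P: from
                NP
                  Det: some
                  N: bridge
Every word is introduced by a lexical rule and the phrasal rules combine the resulting categories into a single S.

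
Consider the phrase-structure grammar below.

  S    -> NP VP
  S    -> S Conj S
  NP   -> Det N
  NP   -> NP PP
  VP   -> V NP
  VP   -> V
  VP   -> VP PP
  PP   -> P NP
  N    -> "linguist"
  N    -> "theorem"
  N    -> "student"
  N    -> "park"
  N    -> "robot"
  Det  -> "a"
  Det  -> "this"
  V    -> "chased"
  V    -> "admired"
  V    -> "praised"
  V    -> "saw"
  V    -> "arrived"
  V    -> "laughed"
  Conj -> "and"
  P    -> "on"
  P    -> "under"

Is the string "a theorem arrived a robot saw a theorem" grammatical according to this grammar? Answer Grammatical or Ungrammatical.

Ungrammatical

For S → NP VP, the only prefix that parses as NP is 'a theorem', but the remainder 'arrived a robot saw a theorem' is not a VP under these rules. The alternative S rule S → S Conj S likewise has no satisfying split.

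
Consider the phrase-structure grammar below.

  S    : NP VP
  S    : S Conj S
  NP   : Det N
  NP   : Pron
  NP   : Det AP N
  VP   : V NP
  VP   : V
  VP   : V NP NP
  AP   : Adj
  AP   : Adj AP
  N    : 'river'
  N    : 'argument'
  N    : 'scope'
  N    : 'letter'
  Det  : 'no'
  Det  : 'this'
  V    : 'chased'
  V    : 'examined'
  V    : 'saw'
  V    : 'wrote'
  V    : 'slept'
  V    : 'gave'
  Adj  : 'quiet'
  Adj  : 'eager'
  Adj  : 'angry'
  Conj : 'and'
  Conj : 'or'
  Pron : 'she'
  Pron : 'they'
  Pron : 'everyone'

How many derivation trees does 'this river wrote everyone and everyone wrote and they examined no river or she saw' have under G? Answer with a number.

Two of the 5 distinct bracketings:
[S [S [NP [Det this] [N river]] [VP [V wrote] [NP [Pron everyone]]]] [Conj and] [S [S [NP [Pron everyone]] [VP [V wrote]]] [Conj and] [S [S [NP [Pron they]] [VP [V examined] [NP [Det no] [N river]]]] [Conj or] [S [NP [Pron she]] [VP [V saw]]]]]]
[S [S [NP [Det this] [N river]] [VP [V wrote] [NP [Pron everyone]]]] [Conj and] [S [S [S [NP [Pron everyone]] [VP [V wrote]]] [Conj and] [S [NP [Pron they]] [VP [V examined] [NP [Det no] [N river]]]]] [Conj or] [S [NP [Pron she]] [VP [V saw]]]]]
The trees differ in how a recursive rule is bracketed over the same span.

5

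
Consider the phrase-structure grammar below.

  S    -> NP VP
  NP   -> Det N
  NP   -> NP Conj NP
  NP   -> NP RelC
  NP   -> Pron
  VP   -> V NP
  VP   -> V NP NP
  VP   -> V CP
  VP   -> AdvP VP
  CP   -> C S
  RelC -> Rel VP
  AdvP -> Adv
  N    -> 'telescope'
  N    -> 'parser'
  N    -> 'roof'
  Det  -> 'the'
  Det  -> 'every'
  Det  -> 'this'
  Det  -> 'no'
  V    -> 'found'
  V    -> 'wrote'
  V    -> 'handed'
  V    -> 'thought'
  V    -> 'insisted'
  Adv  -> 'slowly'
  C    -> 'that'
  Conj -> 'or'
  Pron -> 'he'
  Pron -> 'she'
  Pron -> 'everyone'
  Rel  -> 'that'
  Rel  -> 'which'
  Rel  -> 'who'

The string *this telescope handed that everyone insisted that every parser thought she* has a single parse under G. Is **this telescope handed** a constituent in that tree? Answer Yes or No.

[S [NP [Det this] [N telescope]] [VP [V handed] [CP [C that] [S [NP [Pron everyone]] [VP [V insisted] [CP [C that] [S [NP [Det every] [N parser]] [VP [V thought] [NP [Pron she]]]]]]]]]]
The smallest constituent containing 'this telescope handed' is the S spanning 'this telescope handed that everyone insisted that every parser thought she'; no single node in the tree dominates exactly the given words.

No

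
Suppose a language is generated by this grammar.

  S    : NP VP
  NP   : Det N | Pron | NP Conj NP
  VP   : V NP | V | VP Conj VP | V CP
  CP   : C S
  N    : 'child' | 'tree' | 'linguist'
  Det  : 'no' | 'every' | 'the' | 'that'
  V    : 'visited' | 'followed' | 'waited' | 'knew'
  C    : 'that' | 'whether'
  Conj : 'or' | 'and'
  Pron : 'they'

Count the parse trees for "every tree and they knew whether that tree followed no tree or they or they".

2

The two bracketings:
[S [NP [NP [Det every] [N tree]] [Conj and] [NP [Pron they]]] [VP [V knew] [CP [C whether] [S [NP [Det that] [N tree]] [VP [V followed] [NP [NP [Det no] [N tree]] [Conj or] [NP [NP [Pron they]] [Conj or] [NP [Pron they]]]]]]]]]
[S [NP [NP [Det every] [N tree]] [Conj and] [NP [Pron they]]] [VP [V knew] [CP [C whether] [S [NP [Det that] [N tree]] [VP [V followed] [NP [NP [NP [Det no] [N tree]] [Conj or] [NP [Pron they]]] [Conj or] [NP [Pron they]]]]]]]]
The trees differ in how a recursive rule is bracketed over the same span.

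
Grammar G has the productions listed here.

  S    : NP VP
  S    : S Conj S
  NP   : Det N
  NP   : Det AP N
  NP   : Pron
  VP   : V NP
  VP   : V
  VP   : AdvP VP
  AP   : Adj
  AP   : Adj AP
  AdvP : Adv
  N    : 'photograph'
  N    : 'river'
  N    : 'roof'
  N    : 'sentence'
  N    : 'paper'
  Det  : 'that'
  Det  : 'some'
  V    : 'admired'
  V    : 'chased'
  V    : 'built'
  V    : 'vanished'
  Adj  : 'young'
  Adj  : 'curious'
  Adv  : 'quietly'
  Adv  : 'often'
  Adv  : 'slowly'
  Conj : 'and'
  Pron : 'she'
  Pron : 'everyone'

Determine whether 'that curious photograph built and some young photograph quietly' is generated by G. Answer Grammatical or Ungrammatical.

Ungrammatical

For S → NP VP, the only prefix that parses as NP is 'that curious photograph', but the remainder 'built and some young photograph quietly' is not a VP under these rules. The alternative S rule S → S Conj S likewise has no satisfying split.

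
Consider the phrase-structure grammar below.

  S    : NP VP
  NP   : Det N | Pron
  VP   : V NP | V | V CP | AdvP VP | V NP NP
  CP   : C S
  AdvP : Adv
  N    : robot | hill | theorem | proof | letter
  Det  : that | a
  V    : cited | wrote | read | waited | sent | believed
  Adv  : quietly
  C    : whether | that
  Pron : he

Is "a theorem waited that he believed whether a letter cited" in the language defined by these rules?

S
  NP
    Det: a
    N: theorem
  VP
    V: waited
    CP
      C: that
      S
        NP
          Pron: he
        VP
          V: believed
          CP
            C: whether
            S
              NP
                Det: a
                N: letter
              VP
                V: cited
Every word is introduced by a lexical rule and the phrasal rules combine the resulting categories into a single S.

Grammatical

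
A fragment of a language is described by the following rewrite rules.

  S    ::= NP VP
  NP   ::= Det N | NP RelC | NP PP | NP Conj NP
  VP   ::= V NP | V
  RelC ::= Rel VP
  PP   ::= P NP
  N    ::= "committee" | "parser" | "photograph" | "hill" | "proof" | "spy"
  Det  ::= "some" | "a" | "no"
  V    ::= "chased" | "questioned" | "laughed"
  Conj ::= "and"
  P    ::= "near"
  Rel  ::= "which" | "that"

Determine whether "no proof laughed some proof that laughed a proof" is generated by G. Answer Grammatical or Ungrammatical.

[S [NP [Det no] [N proof]] [VP [V laughed] [NP [NP [Det some] [N proof]] [RelC [Rel that] [VP [V laughed] [NP [Det a] [N proof]]]]]]]
The bracketing above is licensed at every node by one of the given productions, with S at the root.

Grammatical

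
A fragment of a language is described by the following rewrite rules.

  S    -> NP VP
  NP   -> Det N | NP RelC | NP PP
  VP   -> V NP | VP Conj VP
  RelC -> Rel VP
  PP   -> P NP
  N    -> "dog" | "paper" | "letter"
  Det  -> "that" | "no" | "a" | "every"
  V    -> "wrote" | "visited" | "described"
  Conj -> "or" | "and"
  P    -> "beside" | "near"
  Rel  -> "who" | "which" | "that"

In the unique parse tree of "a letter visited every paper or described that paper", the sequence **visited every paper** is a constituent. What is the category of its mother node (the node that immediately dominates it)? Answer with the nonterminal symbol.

VP

S
  NP
    Det: a
    N: letter
  VP
    VP
      V: visited
      NP
        Det: every
        N: paper
    Conj: or
    VP
      V: described
      NP
        Det: that
        N: paper
The span 'visited every paper' is the VP node built by VP → V NP.
Its mother is the VP built by VP → VP Conj VP.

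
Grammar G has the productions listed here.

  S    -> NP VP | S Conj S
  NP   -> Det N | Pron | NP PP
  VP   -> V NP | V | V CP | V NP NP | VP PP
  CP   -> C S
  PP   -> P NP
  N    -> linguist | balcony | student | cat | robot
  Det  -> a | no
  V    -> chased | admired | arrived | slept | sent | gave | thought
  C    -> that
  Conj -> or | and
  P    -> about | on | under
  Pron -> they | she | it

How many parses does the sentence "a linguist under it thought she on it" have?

The two bracketings:
[S [NP [NP [Det a] [N linguist]] [PP [P under] [NP [Pron it]]]] [VP [V thought] [NP [NP [Pron she]] [PP [P on] [NP [Pron it]]]]]]
[S [NP [NP [Det a] [N linguist]] [PP [P under] [NP [Pron it]]]] [VP [VP [V thought] [NP [Pron she]]] [PP [P on] [NP [Pron it]]]]]
The difference turns on whether VP → VP PP is used at the relevant span, versus an alternative expansion of VP.

2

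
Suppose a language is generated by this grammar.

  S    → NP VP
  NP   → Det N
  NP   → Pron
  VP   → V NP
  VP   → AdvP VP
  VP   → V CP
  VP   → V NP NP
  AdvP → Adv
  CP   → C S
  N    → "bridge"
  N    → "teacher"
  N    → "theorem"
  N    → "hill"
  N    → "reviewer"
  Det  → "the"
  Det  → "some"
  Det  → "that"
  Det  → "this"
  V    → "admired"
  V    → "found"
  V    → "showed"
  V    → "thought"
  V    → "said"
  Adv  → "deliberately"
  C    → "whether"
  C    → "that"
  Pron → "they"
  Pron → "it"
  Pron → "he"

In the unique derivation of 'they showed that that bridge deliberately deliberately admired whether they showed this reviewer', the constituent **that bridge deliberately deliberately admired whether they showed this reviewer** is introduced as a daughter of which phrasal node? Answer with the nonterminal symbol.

S
  NP
    Pron: they
  VP
    V: showed
    CP
      C: that
      S
        NP
          Det: that
          N: bridge
        VP
          AdvP
            Adv: deliberately
          VP
            AdvP
              Adv: deliberately
            VP
              V: admired
              CP
                C: whether
                S
                  NP
                    Pron: they
                  VP
                    V: showed
                    NP
                      Det: this
                      N: reviewer
The span 'that bridge deliberately deliberately admired whether they showed this reviewer' is the S node built by S → NP VP.
Its mother is the CP built by CP → C S.

CP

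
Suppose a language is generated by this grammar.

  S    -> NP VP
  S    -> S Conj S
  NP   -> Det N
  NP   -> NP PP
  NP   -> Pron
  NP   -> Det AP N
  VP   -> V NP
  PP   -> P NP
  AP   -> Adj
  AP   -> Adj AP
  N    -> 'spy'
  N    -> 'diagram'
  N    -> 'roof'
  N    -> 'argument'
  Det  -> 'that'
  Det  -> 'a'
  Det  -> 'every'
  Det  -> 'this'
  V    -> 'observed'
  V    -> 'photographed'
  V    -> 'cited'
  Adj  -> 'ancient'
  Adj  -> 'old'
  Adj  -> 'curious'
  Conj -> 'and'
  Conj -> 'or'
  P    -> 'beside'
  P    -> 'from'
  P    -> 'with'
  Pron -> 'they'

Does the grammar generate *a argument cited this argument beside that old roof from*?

For S → NP VP, the only prefix that parses as NP is 'a argument', but the remainder 'cited this argument beside that old roof from' is not a VP under these rules. The alternative S rule S → S Conj S likewise has no satisfying split.

Ungrammatical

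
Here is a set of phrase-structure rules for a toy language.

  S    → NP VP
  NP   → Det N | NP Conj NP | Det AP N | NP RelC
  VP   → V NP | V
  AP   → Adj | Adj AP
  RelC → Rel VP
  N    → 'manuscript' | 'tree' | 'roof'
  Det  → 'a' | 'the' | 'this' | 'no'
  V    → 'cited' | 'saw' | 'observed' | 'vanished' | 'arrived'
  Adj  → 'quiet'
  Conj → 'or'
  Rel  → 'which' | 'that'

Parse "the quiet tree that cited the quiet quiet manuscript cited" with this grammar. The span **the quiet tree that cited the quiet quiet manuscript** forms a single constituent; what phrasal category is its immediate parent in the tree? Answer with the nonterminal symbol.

S

S
  NP
    NP
      Det: the
      AP
        Adj: quiet
      N: tree
    RelC
      Rel: that
      VP
        V: cited
        NP
          Det: the
          AP
            Adj: quiet
            AP
              Adj: quiet
          N: manuscript
  VP
    V: cited
The span 'the quiet tree that cited the quiet quiet manuscript' is the NP node built by NP → NP RelC.
Its mother is the S built by S → NP VP.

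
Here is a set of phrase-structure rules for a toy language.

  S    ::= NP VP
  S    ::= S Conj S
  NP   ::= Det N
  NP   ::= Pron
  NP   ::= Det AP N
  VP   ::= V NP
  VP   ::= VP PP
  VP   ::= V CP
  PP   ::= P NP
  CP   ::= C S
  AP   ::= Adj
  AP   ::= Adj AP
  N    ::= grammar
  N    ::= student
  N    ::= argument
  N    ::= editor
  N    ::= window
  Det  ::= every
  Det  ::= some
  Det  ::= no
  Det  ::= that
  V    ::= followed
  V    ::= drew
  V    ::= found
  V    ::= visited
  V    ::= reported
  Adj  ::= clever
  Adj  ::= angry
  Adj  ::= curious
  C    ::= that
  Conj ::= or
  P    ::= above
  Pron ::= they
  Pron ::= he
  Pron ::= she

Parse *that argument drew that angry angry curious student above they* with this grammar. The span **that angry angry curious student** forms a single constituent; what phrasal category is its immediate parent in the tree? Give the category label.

VP

S
  NP
    Det: that
    N: argument
  VP
    VP
      V: drew
      NP
        Det: that
        AP
          Adj: angry
          AP
            Adj: angry
            AP
              Adj: curious
        N: student
    PP
      P: above
      NP
        Pron: they
The span 'that angry angry curious student' is the NP node built by NP → Det AP N.
Its mother is the VP built by VP → V NP.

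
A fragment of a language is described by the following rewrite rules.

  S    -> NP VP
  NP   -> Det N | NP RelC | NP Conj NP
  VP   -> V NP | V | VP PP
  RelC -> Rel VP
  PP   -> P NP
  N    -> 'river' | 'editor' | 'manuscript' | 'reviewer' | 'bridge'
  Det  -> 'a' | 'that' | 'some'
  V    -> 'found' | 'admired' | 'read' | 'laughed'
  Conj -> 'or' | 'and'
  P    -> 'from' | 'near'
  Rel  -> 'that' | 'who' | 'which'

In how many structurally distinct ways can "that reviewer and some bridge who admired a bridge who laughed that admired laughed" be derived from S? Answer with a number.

9

Two of the 9 distinct bracketings:
[S [NP [NP [NP [Det that] [N reviewer]] [Conj and] [NP [Det some] [N bridge]]] [RelC [Rel who] [VP [V admired] [NP [NP [NP [Det a] [N bridge]] [RelC [Rel who] [VP [V laughed]]]] [RelC [Rel that] [VP [V admired]]]]]]] [VP [V laughed]]]
[S [NP [NP [NP [NP [Det that] [N reviewer]] [Conj and] [NP [Det some] [N bridge]]] [RelC [Rel who] [VP [V admired] [NP [NP [Det a] [N bridge]] [RelC [Rel who] [VP [V laughed]]]]]]] [RelC [Rel that] [VP [V admired]]]] [VP [V laughed]]]
The trees differ in how a recursive rule is bracketed over the same span.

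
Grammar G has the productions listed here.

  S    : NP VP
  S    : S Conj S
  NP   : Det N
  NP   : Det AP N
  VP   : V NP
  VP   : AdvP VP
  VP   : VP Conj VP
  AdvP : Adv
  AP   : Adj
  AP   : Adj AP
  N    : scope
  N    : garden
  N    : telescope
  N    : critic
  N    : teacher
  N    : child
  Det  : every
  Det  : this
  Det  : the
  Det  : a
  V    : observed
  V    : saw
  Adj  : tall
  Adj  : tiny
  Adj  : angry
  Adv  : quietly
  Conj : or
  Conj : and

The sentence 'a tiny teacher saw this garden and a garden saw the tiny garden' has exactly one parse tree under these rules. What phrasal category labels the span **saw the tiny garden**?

[S [S [NP [Det a] [AP [Adj tiny]] [N teacher]] [VP [V saw] [NP [Det this] [N garden]]]] [Conj and] [S [NP [Det a] [N garden]] [VP [V saw] [NP [Det the] [AP [Adj tiny]] [N garden]]]]]
The span 'saw the tiny garden' is the VP node built by VP → V NP.

VP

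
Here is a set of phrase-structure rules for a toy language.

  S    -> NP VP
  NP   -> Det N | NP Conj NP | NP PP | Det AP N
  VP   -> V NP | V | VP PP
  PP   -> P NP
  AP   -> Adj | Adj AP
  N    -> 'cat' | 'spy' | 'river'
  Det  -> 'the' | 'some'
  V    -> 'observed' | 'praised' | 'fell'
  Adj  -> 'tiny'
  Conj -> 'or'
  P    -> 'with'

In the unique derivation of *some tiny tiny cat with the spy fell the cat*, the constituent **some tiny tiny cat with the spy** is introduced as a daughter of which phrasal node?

S

[S [NP [NP [Det some] [AP [Adj tiny] [AP [Adj tiny]]] [N cat]] [PP [P with] [NP [Det the] [N spy]]]] [VP [V fell] [NP [Det the] [N cat]]]]
The span 'some tiny tiny cat with the spy' is the NP node built by NP → NP PP.
Its mother is the S built by S → NP VP.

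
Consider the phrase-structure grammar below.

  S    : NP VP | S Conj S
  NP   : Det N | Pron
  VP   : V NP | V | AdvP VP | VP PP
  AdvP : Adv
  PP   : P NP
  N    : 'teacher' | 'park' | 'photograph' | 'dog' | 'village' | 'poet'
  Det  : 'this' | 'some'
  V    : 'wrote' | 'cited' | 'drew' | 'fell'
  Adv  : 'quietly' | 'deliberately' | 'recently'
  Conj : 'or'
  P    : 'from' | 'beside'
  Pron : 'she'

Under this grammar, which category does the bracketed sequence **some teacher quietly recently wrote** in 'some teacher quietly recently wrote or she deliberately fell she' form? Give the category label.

[S [S [NP [Det some] [N teacher]] [VP [AdvP [Adv quietly]] [VP [AdvP [Adv recently]] [VP [V wrote]]]]] [Conj or] [S [NP [Pron she]] [VP [AdvP [Adv deliberately]] [VP [V fell] [NP [Pron she]]]]]]
The span 'some teacher quietly recently wrote' is the S node built by S → NP VP.

S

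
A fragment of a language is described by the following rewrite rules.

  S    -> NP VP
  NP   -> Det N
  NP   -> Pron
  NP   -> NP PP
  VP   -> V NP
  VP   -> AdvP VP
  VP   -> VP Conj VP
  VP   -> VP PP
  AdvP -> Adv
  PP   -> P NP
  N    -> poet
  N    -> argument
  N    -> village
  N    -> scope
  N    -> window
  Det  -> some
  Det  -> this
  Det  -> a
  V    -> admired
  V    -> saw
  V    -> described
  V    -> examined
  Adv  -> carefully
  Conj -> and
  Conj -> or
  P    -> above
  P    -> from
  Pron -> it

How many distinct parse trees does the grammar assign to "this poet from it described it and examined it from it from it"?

Two of the 9 distinct bracketings:
[S [NP [NP [Det this] [N poet]] [PP [P from] [NP [Pron it]]]] [VP [VP [V described] [NP [Pron it]]] [Conj and] [VP [V examined] [NP [NP [Pron it]] [PP [P from] [NP [NP [Pron it]] [PP [P from] [NP [Pron it]]]]]]]]]
[S [NP [NP [Det this] [N poet]] [PP [P from] [NP [Pron it]]]] [VP [VP [V described] [NP [Pron it]]] [Conj and] [VP [V examined] [NP [NP [NP [Pron it]] [PP [P from] [NP [Pron it]]]] [PP [P from] [NP [Pron it]]]]]]]
The trees differ in how a recursive rule is bracketed over the same span.

9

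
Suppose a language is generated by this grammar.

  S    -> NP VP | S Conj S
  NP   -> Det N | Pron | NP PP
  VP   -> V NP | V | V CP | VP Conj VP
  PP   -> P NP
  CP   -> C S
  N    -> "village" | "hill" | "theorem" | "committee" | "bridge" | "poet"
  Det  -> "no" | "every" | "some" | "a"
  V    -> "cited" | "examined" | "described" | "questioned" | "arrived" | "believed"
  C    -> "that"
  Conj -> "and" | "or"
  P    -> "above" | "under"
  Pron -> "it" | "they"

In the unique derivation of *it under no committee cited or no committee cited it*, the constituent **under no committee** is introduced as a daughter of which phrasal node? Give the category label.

S
  S
    NP
      NP
        Pron: it
      PP
        P: under
        NP
          Det: no
          N: committee
    VP
      V: cited
  Conj: or
  S
    NP
      Det: no
      N: committee
    VP
      V: cited
      NP
        Pron: it
The span 'under no committee' is the PP node built by PP → P NP.
Its mother is the NP built by NP → NP PP.

NP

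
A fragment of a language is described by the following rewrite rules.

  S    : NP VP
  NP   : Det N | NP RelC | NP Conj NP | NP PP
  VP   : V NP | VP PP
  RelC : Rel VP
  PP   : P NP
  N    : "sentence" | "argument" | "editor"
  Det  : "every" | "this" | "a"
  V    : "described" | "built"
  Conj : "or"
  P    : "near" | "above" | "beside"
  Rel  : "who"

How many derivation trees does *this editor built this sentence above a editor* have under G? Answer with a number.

2

The two bracketings:
[S [NP [Det this] [N editor]] [VP [V built] [NP [NP [Det this] [N sentence]] [PP [P above] [NP [Det a] [N editor]]]]]]
[S [NP [Det this] [N editor]] [VP [VP [V built] [NP [Det this] [N sentence]]] [PP [P above] [NP [Det a] [N editor]]]]]
The difference turns on whether NP → NP PP is used at the relevant span, versus an alternative expansion of NP.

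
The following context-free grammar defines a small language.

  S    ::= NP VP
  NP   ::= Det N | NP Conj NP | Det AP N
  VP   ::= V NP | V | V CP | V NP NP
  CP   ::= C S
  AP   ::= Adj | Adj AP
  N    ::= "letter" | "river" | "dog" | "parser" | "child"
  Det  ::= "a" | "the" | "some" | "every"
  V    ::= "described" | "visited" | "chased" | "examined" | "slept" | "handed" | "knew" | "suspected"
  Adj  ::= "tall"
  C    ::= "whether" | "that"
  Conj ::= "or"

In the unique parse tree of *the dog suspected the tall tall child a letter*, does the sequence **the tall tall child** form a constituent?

[S [NP [Det the] [N dog]] [VP [V suspected] [NP [Det the] [AP [Adj tall] [AP [Adj tall]]] [N child]] [NP [Det a] [N letter]]]]
The words 'the tall tall child' are exhaustively dominated by a single NP node (built by NP → Det AP N), so they form a constituent.

Yes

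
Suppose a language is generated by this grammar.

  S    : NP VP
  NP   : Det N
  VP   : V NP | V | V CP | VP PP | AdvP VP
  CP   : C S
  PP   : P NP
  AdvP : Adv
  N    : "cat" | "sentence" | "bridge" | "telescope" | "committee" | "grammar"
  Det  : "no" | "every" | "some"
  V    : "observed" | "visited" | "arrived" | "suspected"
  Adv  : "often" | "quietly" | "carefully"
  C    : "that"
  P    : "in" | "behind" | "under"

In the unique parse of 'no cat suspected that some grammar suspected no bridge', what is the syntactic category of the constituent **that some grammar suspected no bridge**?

CP

S
  NP
    Det: no
    N: cat
  VP
    V: suspected
    CP
      C: that
      S
        NP
          Det: some
          N: grammar
        VP
          V: suspected
          NP
            Det: no
            N: bridge
The span 'that some grammar suspected no bridge' is the CP node built by CP → C S.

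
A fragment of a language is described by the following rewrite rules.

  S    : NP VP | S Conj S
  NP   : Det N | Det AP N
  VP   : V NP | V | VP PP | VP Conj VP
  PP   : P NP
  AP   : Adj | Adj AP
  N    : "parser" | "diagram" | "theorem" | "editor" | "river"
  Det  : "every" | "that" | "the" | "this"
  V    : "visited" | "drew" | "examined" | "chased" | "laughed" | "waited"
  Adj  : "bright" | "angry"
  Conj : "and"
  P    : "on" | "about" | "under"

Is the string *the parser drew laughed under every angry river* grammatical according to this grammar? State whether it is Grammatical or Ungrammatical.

A V word can never sit immediately before a V word in any string this grammar generates, so the substring 'drew laughed' rules out a derivation.

Ungrammatical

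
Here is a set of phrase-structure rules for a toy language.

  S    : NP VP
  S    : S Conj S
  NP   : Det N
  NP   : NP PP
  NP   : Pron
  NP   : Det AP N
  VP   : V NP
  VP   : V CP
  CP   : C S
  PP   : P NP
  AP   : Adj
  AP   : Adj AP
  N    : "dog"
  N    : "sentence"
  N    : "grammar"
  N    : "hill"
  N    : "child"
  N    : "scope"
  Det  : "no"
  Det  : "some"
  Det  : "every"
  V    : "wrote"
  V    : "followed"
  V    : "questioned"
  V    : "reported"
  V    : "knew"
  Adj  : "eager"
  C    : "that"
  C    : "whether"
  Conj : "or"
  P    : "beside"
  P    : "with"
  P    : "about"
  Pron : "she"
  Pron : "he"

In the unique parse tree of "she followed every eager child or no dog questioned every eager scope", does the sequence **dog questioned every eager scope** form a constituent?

No

[S [S [NP [Pron she]] [VP [V followed] [NP [Det every] [AP [Adj eager]] [N child]]]] [Conj or] [S [NP [Det no] [N dog]] [VP [V questioned] [NP [Det every] [AP [Adj eager]] [N scope]]]]]
The smallest constituent containing 'dog questioned every eager scope' is the S spanning 'no dog questioned every eager scope'; no single node in the tree dominates exactly the given words.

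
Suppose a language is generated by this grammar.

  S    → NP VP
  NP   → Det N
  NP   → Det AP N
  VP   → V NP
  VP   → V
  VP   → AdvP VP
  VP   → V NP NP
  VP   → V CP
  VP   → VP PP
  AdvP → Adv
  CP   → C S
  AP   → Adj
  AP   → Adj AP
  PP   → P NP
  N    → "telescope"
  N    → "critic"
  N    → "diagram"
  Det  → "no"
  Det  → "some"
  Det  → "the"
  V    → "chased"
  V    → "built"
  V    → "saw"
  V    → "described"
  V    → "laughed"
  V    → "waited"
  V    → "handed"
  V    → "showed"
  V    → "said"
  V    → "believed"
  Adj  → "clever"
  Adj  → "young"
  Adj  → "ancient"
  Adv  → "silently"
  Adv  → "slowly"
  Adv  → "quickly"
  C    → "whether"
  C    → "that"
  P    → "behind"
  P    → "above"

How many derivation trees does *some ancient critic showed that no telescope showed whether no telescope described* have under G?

1

[S [NP [Det some] [AP [Adj ancient]] [N critic]] [VP [V showed] [CP [C that] [S [NP [Det no] [N telescope]] [VP [V showed] [CP [C whether] [S [NP [Det no] [N telescope]] [VP [V described]]]]]]]]]
No rule offers an alternative attachment or grouping for any span, so this is the only derivation.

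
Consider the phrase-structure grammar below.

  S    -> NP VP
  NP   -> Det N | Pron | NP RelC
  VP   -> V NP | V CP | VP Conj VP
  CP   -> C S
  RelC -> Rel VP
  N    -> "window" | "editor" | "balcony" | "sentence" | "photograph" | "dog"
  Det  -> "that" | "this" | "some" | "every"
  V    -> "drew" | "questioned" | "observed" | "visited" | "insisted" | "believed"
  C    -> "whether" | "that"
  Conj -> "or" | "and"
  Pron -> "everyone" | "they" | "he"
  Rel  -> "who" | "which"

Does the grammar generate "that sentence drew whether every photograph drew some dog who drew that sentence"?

Grammatical

S
  NP
    Det: that
    N: sentence
  VP
    V: drew
    CP
      C: whether
      S
        NP
          Det: every
          N: photograph
        VP
          V: drew
          NP
            NP
              Det: some
              N: dog
            RelC
              Rel: who
              VP
                V: drew
                NP
                  Det: that
                  N: sentence
Each bracket corresponds to one application of a listed rule, so the string is derivable from S.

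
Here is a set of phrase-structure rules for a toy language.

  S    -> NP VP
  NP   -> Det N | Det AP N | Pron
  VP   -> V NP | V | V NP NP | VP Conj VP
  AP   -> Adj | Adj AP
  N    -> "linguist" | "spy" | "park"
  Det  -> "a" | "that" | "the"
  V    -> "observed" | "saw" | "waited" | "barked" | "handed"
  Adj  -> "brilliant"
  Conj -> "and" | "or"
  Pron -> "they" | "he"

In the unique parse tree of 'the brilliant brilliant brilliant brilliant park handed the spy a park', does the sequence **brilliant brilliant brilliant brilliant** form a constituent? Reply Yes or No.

[S [NP [Det the] [AP [Adj brilliant] [AP [Adj brilliant] [AP [Adj brilliant] [AP [Adj brilliant]]]]] [N park]] [VP [V handed] [NP [Det the] [N spy]] [NP [Det a] [N park]]]]
The words 'brilliant brilliant brilliant brilliant' are exhaustively dominated by a single AP node (built by AP → Adj AP), so they form a constituent.

Yes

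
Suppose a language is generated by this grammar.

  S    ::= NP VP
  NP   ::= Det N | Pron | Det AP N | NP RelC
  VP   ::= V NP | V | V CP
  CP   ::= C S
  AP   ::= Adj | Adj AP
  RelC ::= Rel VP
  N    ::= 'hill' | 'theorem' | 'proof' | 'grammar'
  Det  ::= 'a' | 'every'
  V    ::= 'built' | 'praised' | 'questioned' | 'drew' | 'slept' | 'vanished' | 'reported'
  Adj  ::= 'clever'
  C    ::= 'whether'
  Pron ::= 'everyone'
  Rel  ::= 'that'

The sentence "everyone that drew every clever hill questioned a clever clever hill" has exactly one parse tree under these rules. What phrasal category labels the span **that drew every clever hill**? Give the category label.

RelC

S
  NP
    NP
      Pron: everyone
    RelC
      Rel: that
      VP
        V: drew
        NP
          Det: every
          AP
            Adj: clever
          N: hill
  VP
    V: questioned
    NP
      Det: a
      AP
        Adj: clever
        AP
          Adj: clever
      N: hill
The span 'that drew every clever hill' is the RelC node built by RelC → Rel VP.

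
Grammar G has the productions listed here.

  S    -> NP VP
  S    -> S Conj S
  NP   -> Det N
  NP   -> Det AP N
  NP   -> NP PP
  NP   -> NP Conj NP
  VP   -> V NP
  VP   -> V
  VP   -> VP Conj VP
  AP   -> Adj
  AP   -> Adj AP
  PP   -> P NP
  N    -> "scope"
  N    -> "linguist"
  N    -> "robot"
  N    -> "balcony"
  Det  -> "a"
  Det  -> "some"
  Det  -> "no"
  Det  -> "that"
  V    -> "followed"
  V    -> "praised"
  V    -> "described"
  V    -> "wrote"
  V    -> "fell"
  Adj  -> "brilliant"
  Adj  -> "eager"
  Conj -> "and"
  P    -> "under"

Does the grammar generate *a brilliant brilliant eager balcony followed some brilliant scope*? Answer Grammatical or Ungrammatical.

S
  NP
    Det: a
    AP
      Adj: brilliant
      AP
        Adj: brilliant
        AP
          Adj: eager
    N: balcony
  VP
    V: followed
    NP
      Det: some
      AP
        Adj: brilliant
      N: scope
Every word is introduced by a lexical rule and the phrasal rules combine the resulting categories into a single S.

Grammatical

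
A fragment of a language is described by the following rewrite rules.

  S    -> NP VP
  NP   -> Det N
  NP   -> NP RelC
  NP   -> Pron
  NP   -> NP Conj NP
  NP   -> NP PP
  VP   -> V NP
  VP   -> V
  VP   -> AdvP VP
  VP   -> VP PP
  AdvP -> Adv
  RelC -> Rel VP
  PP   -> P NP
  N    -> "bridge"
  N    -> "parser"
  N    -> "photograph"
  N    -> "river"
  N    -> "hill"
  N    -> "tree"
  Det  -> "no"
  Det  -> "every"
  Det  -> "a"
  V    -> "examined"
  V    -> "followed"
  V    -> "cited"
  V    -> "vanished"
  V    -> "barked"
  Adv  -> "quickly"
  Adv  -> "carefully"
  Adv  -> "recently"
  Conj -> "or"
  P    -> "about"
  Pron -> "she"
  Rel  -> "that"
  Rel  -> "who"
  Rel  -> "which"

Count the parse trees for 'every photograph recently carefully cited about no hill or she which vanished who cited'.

9

Two of the 9 distinct bracketings:
[S [NP [Det every] [N photograph]] [VP [AdvP [Adv recently]] [VP [AdvP [Adv carefully]] [VP [VP [V cited]] [PP [P about] [NP [NP [NP [NP [Det no] [N hill]] [Conj or] [NP [Pron she]]] [RelC [Rel which] [VP [V vanished]]]] [RelC [Rel who] [VP [V cited]]]]]]]]]
[S [NP [Det every] [N photograph]] [VP [AdvP [Adv recently]] [VP [AdvP [Adv carefully]] [VP [VP [V cited]] [PP [P about] [NP [NP [NP [Det no] [N hill]] [Conj or] [NP [NP [Pron she]] [RelC [Rel which] [VP [V vanished]]]]] [RelC [Rel who] [VP [V cited]]]]]]]]]
The trees differ in how a recursive rule is bracketed over the same span.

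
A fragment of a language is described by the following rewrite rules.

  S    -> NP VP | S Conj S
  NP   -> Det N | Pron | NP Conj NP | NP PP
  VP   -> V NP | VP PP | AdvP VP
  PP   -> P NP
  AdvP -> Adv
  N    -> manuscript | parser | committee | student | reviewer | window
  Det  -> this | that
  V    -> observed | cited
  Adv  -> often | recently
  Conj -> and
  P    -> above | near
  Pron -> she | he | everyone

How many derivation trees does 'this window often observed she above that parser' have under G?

Two of the 3 distinct bracketings:
[S [NP [Det this] [N window]] [VP [VP [AdvP [Adv often]] [VP [V observed] [NP [Pron she]]]] [PP [P above] [NP [Det that] [N parser]]]]]
[S [NP [Det this] [N window]] [VP [AdvP [Adv often]] [VP [V observed] [NP [NP [Pron she]] [PP [P above] [NP [Det that] [N parser]]]]]]]
The difference turns on whether NP → NP PP is used at the relevant span, versus an alternative expansion of NP.

3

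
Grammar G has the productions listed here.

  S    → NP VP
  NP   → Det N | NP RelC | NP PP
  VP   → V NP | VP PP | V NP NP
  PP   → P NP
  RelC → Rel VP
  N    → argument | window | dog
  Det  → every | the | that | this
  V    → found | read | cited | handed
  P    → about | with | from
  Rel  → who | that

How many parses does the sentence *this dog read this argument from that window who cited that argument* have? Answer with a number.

Two of the 3 distinct bracketings:
[S [NP [Det this] [N dog]] [VP [V read] [NP [NP [NP [Det this] [N argument]] [PP [P from] [NP [Det that] [N window]]]] [RelC [Rel who] [VP [V cited] [NP [Det that] [N argument]]]]]]]
[S [NP [Det this] [N dog]] [VP [V read] [NP [NP [Det this] [N argument]] [PP [P from] [NP [NP [Det that] [N window]] [RelC [Rel who] [VP [V cited] [NP [Det that] [N argument]]]]]]]]]
The trees differ in how a recursive rule is bracketed over the same span.

3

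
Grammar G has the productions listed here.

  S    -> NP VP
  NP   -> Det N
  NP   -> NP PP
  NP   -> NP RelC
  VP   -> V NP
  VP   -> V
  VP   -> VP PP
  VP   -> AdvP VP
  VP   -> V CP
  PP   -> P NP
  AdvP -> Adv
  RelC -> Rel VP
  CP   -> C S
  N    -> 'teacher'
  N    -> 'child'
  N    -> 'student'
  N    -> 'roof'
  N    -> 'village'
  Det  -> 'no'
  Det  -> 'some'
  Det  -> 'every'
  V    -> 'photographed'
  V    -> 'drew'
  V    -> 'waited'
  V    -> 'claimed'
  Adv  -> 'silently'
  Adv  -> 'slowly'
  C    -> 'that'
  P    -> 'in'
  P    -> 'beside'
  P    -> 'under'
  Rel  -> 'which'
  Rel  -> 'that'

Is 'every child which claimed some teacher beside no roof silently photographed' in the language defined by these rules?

S
  NP
    NP
      NP
        Det: every
        N: child
      RelC
        Rel: which
        VP
          V: claimed
          NP
            Det: some
            N: teacher
    PP
      P: beside
      NP
        Det: no
        N: roof
  VP
    AdvP
      Adv: silently
    VP
      V: photographed
Every word is introduced by a lexical rule and the phrasal rules combine the resulting categories into a single S.

Grammatical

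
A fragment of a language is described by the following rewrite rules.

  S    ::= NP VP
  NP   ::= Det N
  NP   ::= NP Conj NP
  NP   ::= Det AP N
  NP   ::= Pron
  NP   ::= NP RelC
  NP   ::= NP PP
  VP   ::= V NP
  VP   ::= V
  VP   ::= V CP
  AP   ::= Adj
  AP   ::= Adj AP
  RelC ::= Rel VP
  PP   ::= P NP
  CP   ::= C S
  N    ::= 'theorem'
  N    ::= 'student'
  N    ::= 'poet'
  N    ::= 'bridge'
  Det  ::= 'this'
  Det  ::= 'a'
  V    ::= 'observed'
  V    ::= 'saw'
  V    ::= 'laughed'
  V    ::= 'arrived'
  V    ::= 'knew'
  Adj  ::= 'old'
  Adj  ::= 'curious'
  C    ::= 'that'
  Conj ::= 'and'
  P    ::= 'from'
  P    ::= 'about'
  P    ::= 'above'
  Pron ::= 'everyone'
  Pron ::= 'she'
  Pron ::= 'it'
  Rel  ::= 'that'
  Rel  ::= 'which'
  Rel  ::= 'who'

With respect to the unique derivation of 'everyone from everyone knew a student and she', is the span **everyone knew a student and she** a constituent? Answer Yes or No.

[S [NP [NP [Pron everyone]] [PP [P from] [NP [Pron everyone]]]] [VP [V knew] [NP [NP [Det a] [N student]] [Conj and] [NP [Pron she]]]]]
The smallest constituent containing 'everyone knew a student and she' is the S spanning 'everyone from everyone knew a student and she'; no single node in the tree dominates exactly the given words.

No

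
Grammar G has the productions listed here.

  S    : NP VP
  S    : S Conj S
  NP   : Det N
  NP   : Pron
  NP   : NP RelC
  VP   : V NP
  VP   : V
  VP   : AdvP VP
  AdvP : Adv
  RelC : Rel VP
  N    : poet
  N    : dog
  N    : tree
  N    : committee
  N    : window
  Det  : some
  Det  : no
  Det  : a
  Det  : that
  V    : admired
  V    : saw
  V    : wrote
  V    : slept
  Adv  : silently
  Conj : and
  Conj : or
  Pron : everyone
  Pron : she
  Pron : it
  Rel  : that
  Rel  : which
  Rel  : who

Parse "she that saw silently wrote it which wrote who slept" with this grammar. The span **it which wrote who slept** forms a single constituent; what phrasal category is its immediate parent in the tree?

S
  NP
    NP
      Pron: she
    RelC
      Rel: that
      VP
        V: saw
  VP
    AdvP
      Adv: silently
    VP
      V: wrote
      NP
        NP
          NP
            Pron: it
          RelC
            Rel: which
            VP
              V: wrote
        RelC
          Rel: who
          VP
            V: slept
The span 'it which wrote who slept' is the NP node built by NP → NP RelC.
Its mother is the VP built by VP → V NP.

VP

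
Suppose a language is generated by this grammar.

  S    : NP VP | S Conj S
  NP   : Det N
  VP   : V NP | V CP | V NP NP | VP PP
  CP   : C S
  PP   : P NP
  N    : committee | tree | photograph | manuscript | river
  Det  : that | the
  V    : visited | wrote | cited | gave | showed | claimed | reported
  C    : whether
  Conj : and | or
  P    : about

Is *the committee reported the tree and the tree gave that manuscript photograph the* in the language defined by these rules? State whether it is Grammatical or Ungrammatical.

Ungrammatical

An N word can never sit immediately before an N word in any string this grammar generates, so the substring 'manuscript photograph' rules out a derivation.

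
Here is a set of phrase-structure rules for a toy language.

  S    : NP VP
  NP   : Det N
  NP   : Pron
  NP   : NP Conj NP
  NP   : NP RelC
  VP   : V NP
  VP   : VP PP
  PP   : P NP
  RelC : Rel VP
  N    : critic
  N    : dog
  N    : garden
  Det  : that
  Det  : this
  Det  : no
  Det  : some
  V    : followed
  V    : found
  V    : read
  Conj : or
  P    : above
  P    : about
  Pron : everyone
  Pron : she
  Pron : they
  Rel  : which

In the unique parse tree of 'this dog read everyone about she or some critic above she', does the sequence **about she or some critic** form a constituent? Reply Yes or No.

[S [NP [Det this] [N dog]] [VP [VP [VP [V read] [NP [Pron everyone]]] [PP [P about] [NP [NP [Pron she]] [Conj or] [NP [Det some] [N critic]]]]] [PP [P above] [NP [Pron she]]]]]
The words 'about she or some critic' are exhaustively dominated by a single PP node (built by PP → P NP), so they form a constituent.

Yes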